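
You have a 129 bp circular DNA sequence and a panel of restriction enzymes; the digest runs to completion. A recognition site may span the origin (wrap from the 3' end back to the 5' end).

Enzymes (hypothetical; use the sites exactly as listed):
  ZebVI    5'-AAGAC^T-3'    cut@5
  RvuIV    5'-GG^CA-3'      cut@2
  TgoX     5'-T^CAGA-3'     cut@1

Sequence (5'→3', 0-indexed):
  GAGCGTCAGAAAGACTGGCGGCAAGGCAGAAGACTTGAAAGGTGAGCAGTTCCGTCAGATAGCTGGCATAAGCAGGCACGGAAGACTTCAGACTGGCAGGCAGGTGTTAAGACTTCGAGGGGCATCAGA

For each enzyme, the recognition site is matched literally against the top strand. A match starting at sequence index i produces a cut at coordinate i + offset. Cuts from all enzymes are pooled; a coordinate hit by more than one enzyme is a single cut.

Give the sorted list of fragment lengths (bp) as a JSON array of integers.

[2,3,4,5,6,8,8,9,9,10,10,10,11,13,21]

Site scan:
  ZebVI AAGACT/5: at [10, 29, 81, 108] ⇒ [15, 34, 86, 113]
  RvuIV GGCA/2: at [19, 24, 64, 74, 94, 98, 120] ⇒ [21, 26, 66, 76, 96, 100, 122]
  TgoX TCAGA/1: at [5, 54, 87, 124] ⇒ [6, 55, 88, 125]

All cut coordinates (distinct, sorted): [6, 15, 21, 26, 34, 55, 66, 76, 86, 88, 96, 100, 113, 122, 125]

Fragments:
  6→15: 9 bp
  15→21: 6 bp
  21→26: 5 bp
  26→34: 8 bp
  34→55: 21 bp
  55→66: 11 bp
  66→76: 10 bp
  76→86: 10 bp
  86→88: 2 bp
  88→96: 8 bp
  96→100: 4 bp
  100→113: 13 bp
  113→122: 9 bp
  122→125: 3 bp
  125→6 (wrap): 129-125+6 = 10 bp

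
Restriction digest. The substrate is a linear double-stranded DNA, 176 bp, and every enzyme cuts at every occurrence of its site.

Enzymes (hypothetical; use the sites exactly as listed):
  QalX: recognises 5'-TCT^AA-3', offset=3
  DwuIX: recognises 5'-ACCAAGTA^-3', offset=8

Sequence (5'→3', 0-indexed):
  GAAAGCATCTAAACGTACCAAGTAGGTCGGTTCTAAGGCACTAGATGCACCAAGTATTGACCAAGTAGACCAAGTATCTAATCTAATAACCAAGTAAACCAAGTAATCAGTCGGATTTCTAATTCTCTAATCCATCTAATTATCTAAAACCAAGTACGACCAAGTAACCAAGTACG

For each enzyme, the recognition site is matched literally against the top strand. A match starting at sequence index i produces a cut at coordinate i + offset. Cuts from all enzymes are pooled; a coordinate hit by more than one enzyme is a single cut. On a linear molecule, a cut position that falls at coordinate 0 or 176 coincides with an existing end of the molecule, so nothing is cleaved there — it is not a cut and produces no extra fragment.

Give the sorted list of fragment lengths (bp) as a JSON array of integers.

Site scan:
  QalX (TCTAA, off=3): starts [7, 31, 76, 81, 117, 125, 134, 142] → cuts [10, 34, 79, 84, 120, 128, 137, 145]
  DwuIX (ACCAAGTA, off=8): starts [16, 48, 59, 68, 88, 97, 148, 158, 166] → cuts [24, 56, 67, 76, 96, 105, 156, 166, 174]

Pooled cuts: [10, 24, 34, 56, 67, 76, 79, 84, 96, 105, 120, 128, 137, 145, 156, 166, 174]

Fragment lengths:
  [0,10): 10 bp
  [10,24): 14 bp
  [24,34): 10 bp
  [34,56): 22 bp
  [56,67): 11 bp
  [67,76): 9 bp
  [76,79): 3 bp
  [79,84): 5 bp
  [84,96): 12 bp
  [96,105): 9 bp
  [105,120): 15 bp
  [120,128): 8 bp
  [128,137): 9 bp
  [137,145): 8 bp
  [145,156): 11 bp
  [156,166): 10 bp
  [166,174): 8 bp
  [174,176): 2 bp

[2,3,5,8,8,8,9,9,9,10,10,10,11,11,12,14,15,22]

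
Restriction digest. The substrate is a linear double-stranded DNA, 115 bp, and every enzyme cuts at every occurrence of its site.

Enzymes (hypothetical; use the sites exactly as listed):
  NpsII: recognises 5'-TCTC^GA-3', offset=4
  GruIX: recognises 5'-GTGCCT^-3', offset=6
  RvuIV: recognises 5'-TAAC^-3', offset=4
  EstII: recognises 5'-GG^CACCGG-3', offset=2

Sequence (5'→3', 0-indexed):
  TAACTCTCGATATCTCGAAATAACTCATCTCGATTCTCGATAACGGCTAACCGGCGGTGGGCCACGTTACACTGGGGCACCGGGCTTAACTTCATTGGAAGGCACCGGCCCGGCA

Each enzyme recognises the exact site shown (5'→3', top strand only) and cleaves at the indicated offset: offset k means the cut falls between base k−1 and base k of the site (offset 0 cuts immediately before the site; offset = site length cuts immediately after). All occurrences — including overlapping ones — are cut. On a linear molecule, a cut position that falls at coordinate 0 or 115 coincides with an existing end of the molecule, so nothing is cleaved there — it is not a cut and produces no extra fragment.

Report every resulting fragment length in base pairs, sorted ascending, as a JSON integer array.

[4,4,6,7,7,7,8,8,12,13,13,26]

Per-enzyme occurrences:
  NpsII (TCTCGA, off=4): starts [4, 12, 27, 34] → cuts [8, 16, 31, 38]
  GruIX (GTGCCT, off=6): no sites
  RvuIV (TAAC, off=4): starts [0, 20, 40, 47, 86] → cuts [4, 24, 44, 51, 90]
  EstII (GGCACCGG, off=2): starts [75, 100] → cuts [77, 102]

Pooled cuts: [4, 8, 16, 24, 31, 38, 44, 51, 77, 90, 102]

Fragments:
  [0,4): 4 bp
  [4,8): 4 bp
  [8,16): 8 bp
  [16,24): 8 bp
  [24,31): 7 bp
  [31,38): 7 bp
  [38,44): 6 bp
  [44,51): 7 bp
  [51,77): 26 bp
  [77,90): 13 bp
  [90,102): 12 bp
  [102,115): 13 bp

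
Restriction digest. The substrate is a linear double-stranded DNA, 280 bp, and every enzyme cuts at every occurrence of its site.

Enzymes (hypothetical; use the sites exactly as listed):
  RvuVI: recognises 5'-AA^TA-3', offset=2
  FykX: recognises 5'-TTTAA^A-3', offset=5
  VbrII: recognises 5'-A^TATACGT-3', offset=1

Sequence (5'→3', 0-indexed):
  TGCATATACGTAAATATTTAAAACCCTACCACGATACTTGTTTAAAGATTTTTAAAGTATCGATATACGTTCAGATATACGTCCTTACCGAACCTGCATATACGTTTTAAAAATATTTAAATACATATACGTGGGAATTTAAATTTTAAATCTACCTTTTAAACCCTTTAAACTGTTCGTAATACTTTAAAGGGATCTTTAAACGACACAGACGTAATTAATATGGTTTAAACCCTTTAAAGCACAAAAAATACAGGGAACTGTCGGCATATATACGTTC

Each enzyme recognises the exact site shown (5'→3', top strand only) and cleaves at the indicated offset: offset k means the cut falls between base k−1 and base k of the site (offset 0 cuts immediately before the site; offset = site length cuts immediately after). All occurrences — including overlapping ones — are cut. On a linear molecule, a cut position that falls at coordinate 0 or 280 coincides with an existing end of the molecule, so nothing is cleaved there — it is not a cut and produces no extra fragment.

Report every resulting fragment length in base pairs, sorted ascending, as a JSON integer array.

[1,3,4,4,7,7,7,8,8,9,9,9,10,10,10,11,11,12,12,12,13,17,19,20,23,24]

Scan for sites:
  RvuVI AATA/2: at [12, 111, 119, 180, 219, 249] ⇒ [14, 113, 121, 182, 221, 251]
  FykX TTTAAA/5: at [16, 40, 50, 105, 115, 137, 144, 157, 166, 185, 197, 226, 235] ⇒ [21, 45, 55, 110, 120, 142, 149, 162, 171, 190, 202, 231, 240]
  VbrII ATATACGT/1: at [3, 62, 74, 97, 124, 270] ⇒ [4, 63, 75, 98, 125, 271]

Pooled cuts: [4, 14, 21, 45, 55, 63, 75, 98, 110, 113, 120, 121, 125, 142, 149, 162, 171, 182, 190, 202, 221, 231, 240, 251, 271]

Fragments:
  [0,4): 4 bp
  [4,14): 10 bp
  [14,21): 7 bp
  [21,45): 24 bp
  [45,55): 10 bp
  [55,63): 8 bp
  [63,75): 12 bp
  [75,98): 23 bp
  [98,110): 12 bp
  [110,113): 3 bp
  [113,120): 7 bp
  [120,121): 1 bp
  [121,125): 4 bp
  [125,142): 17 bp
  [142,149): 7 bp
  [149,162): 13 bp
  [162,171): 9 bp
  [171,182): 11 bp
  [182,190): 8 bp
  [190,202): 12 bp
  [202,221): 19 bp
  [221,231): 10 bp
  [231,240): 9 bp
  [240,251): 11 bp
  [251,271): 20 bp
  [271,280): 9 bp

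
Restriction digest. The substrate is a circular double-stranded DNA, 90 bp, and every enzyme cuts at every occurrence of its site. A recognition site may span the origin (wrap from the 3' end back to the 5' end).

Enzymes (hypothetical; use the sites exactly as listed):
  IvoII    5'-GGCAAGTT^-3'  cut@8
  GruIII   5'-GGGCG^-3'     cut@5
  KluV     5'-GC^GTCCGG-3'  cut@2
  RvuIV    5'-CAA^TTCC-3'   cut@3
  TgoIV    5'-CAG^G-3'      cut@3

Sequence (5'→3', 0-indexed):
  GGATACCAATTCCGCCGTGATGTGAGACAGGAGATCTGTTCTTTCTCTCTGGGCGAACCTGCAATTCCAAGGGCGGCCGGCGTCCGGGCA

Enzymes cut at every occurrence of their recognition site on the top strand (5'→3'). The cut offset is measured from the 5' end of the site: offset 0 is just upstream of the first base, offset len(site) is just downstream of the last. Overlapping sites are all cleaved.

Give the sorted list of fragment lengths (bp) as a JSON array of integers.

[6,8,9,10,11,21,25]

Per-enzyme occurrences:
  IvoII (GGCAAGTT, off=8): no sites
  GruIII GGGCG/5: at [50, 70] ⇒ [55, 75]
  KluV GCGTCCGG/2: at [79] ⇒ [81]
  RvuIV CAATTCC/3: at [6, 61] ⇒ [9, 64]
  TgoIV CAGG/3: at [27, 88] ⇒ [1, 30]

Pooled cuts: [1, 9, 30, 55, 64, 75, 81]

Fragments:
  1→9: 8 bp
  9→30: 21 bp
  30→55: 25 bp
  55→64: 9 bp
  64→75: 11 bp
  75→81: 6 bp
  81→1 (wrap): 90-81+1 = 10 bp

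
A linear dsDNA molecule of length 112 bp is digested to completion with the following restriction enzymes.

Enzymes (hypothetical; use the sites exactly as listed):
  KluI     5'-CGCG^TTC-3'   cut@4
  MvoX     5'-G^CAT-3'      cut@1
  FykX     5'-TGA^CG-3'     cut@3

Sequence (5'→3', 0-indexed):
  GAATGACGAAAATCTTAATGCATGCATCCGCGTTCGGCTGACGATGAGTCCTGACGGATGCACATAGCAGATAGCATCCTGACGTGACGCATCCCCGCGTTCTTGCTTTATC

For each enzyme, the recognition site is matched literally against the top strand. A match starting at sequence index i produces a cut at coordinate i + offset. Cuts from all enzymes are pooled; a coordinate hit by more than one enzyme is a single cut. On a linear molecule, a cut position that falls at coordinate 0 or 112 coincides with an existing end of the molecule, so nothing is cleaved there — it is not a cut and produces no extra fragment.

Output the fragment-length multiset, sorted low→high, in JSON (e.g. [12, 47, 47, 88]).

Scan for sites:
  KluI CGCGTTC/4: at [28, 95] ⇒ [32, 99]
  MvoX GCAT/1: at [19, 23, 73, 88] ⇒ [20, 24, 74, 89]
  FykX TGACG/3: at [3, 38, 51, 79, 84] ⇒ [6, 41, 54, 82, 87]

Pooled cuts: [6, 20, 24, 32, 41, 54, 74, 82, 87, 89, 99]

Fragment lengths:
  [0,6): 6 bp
  [6,20): 14 bp
  [20,24): 4 bp
  [24,32): 8 bp
  [32,41): 9 bp
  [41,54): 13 bp
  [54,74): 20 bp
  [74,82): 8 bp
  [82,87): 5 bp
  [87,89): 2 bp
  [89,99): 10 bp
  [99,112): 13 bp

[2,4,5,6,8,8,9,10,13,13,14,20]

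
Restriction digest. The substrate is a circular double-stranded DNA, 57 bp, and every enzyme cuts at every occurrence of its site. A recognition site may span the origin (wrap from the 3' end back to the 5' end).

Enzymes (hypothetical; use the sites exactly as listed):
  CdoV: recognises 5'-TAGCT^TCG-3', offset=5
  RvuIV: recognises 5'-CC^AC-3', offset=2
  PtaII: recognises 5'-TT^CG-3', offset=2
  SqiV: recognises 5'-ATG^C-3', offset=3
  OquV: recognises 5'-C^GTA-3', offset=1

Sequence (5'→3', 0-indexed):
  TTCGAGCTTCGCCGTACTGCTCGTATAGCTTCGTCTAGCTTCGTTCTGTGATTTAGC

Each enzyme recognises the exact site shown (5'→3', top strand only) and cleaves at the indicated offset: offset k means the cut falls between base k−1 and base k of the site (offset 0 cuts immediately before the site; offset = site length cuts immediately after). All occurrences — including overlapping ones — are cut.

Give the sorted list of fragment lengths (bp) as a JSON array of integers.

[1,1,1,4,7,8,9,9,17]

Scan for sites:
  CdoV (TAGCTTCG, off=5): starts [25, 35, 53] → cuts [1, 30, 40]
  RvuIV (CCAC, off=2): no sites
  PtaII (TTCG, off=2): starts [0, 7, 29, 39] → cuts [2, 9, 31, 41]
  SqiV (ATGC, off=3): no sites
  OquV (CGTA, off=1): starts [12, 21] → cuts [13, 22]

Pooled cuts: [1, 2, 9, 13, 22, 30, 31, 40, 41]

Fragment lengths:
  1→2: 1 bp
  2→9: 7 bp
  9→13: 4 bp
  13→22: 9 bp
  22→30: 8 bp
  30→31: 1 bp
  31→40: 9 bp
  40→41: 1 bp
  41→1 (wrap): 57-41+1 = 17 bp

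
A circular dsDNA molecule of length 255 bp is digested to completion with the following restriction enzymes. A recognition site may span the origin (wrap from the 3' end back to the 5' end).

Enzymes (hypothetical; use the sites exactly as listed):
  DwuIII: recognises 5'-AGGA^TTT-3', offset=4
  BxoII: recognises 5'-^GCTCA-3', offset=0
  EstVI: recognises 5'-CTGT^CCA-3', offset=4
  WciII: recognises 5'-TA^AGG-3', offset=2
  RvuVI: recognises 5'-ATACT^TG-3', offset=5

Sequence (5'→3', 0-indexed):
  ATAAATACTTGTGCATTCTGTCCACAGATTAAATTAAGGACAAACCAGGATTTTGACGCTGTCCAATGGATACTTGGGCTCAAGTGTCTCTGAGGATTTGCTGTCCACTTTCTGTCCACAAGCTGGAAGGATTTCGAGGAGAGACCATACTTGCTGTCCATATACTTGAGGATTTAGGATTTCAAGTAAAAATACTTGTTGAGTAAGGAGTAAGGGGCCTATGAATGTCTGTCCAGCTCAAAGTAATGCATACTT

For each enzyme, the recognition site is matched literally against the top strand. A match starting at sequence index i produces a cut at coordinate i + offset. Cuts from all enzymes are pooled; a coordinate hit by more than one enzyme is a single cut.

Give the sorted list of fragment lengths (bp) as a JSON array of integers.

Scan for sites:
  DwuIII AGGATTT/4: at [46, 92, 127, 168, 175] ⇒ [50, 96, 131, 172, 179]
  BxoII GCTCA/0: at [77, 235] ⇒ [77, 235]
  EstVI CTGTCCA/4: at [17, 58, 100, 111, 153, 228] ⇒ [21, 62, 104, 115, 157, 232]
  WciII TAAGG/2: at [34, 203, 210] ⇒ [36, 205, 212]
  RvuVI ATACTTG/5: at [4, 69, 146, 161, 191] ⇒ [9, 74, 151, 166, 196]

Pooled cuts: [9, 21, 36, 50, 62, 74, 77, 96, 104, 115, 131, 151, 157, 166, 172, 179, 196, 205, 212, 232, 235]

Fragments:
  9→21: 12 bp
  21→36: 15 bp
  36→50: 14 bp
  50→62: 12 bp
  62→74: 12 bp
  74→77: 3 bp
  77→96: 19 bp
  96→104: 8 bp
  104→115: 11 bp
  115→131: 16 bp
  131→151: 20 bp
  151→157: 6 bp
  157→166: 9 bp
  166→172: 6 bp
  172→179: 7 bp
  179→196: 17 bp
  196→205: 9 bp
  205→212: 7 bp
  212→232: 20 bp
  232→235: 3 bp
  235→9 (wrap): 255-235+9 = 29 bp

[3,3,6,6,7,7,8,9,9,11,12,12,12,14,15,16,17,19,20,20,29]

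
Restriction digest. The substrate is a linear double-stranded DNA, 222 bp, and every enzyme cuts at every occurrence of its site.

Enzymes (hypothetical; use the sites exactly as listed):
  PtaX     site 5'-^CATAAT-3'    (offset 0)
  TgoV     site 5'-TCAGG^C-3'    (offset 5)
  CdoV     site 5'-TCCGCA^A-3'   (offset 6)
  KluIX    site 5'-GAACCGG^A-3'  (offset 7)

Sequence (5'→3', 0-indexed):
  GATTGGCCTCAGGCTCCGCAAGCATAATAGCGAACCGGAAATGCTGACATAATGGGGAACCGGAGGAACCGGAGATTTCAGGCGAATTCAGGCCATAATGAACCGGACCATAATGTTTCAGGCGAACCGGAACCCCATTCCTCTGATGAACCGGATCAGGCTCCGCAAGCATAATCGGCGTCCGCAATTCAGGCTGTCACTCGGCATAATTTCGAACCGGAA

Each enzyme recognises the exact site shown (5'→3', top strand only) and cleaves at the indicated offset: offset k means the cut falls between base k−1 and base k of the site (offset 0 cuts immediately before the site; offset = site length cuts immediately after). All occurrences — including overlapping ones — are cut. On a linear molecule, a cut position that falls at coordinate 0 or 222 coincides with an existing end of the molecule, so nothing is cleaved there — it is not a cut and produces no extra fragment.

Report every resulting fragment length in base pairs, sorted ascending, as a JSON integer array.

Per-enzyme occurrences:
  PtaX CATAAT/0: at [22, 47, 93, 108, 169, 204] ⇒ [22, 47, 93, 108, 169, 204]
  TgoV TCAGGC/5: at [8, 77, 87, 117, 155, 188] ⇒ [13, 82, 92, 122, 160, 193]
  CdoV TCCGCAA/6: at [14, 161, 180] ⇒ [20, 167, 186]
  KluIX GAACCGGA/7: at [31, 56, 65, 99, 123, 147, 213] ⇒ [38, 63, 72, 106, 130, 154, 220]

Pooled cuts: [13, 20, 22, 38, 47, 63, 72, 82, 92, 93, 106, 108, 122, 130, 154, 160, 167, 169, 186, 193, 204, 220]

Fragments:
  [0,13): 13 bp
  [13,20): 7 bp
  [20,22): 2 bp
  [22,38): 16 bp
  [38,47): 9 bp
  [47,63): 16 bp
  [63,72): 9 bp
  [72,82): 10 bp
  [82,92): 10 bp
  [92,93): 1 bp
  [93,106): 13 bp
  [106,108): 2 bp
  [108,122): 14 bp
  [122,130): 8 bp
  [130,154): 24 bp
  [154,160): 6 bp
  [160,167): 7 bp
  [167,169): 2 bp
  [169,186): 17 bp
  [186,193): 7 bp
  [193,204): 11 bp
  [204,220): 16 bp
  [220,222): 2 bp

[1,2,2,2,2,6,7,7,7,8,9,9,10,10,11,13,13,14,16,16,16,17,24]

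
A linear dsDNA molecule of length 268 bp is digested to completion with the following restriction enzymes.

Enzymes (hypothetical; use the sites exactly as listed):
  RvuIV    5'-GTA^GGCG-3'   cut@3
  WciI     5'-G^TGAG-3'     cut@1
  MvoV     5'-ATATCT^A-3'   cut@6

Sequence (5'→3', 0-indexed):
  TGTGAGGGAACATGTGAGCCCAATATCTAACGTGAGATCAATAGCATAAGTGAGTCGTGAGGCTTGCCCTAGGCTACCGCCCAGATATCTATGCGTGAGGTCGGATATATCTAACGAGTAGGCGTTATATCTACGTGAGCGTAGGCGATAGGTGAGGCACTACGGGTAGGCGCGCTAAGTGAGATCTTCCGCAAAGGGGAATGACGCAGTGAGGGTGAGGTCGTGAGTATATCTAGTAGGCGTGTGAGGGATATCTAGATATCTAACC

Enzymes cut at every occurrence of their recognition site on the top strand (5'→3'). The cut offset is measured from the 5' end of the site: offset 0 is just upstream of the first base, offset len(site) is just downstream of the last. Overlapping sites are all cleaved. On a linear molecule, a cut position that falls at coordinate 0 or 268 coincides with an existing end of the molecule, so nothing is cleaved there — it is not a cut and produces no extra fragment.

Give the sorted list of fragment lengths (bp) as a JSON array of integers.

[2,3,4,4,4,5,6,6,7,8,8,8,8,9,11,11,12,12,12,14,16,17,18,30,33]

Site scan:
  RvuIV GTAGGCG/3: at [117, 140, 165, 235] ⇒ [120, 143, 168, 238]
  WciI GTGAG/1: at [1, 13, 31, 49, 56, 94, 134, 151, 178, 208, 214, 222, 243] ⇒ [2, 14, 32, 50, 57, 95, 135, 152, 179, 209, 215, 223, 244]
  MvoV ATATCTA/6: at [22, 84, 106, 126, 228, 250, 258] ⇒ [28, 90, 112, 132, 234, 256, 264]

Pooled cuts: [2, 14, 28, 32, 50, 57, 90, 95, 112, 120, 132, 135, 143, 152, 168, 179, 209, 215, 223, 234, 238, 244, 256, 264]

Fragment lengths:
  [0,2): 2 bp
  [2,14): 12 bp
  [14,28): 14 bp
  [28,32): 4 bp
  [32,50): 18 bp
  [50,57): 7 bp
  [57,90): 33 bp
  [90,95): 5 bp
  [95,112): 17 bp
  [112,120): 8 bp
  [120,132): 12 bp
  [132,135): 3 bp
  [135,143): 8 bp
  [143,152): 9 bp
  [152,168): 16 bp
  [168,179): 11 bp
  [179,209): 30 bp
  [209,215): 6 bp
  [215,223): 8 bp
  [223,234): 11 bp
  [234,238): 4 bp
  [238,244): 6 bp
  [244,256): 12 bp
  [256,264): 8 bp
  [264,268): 4 bp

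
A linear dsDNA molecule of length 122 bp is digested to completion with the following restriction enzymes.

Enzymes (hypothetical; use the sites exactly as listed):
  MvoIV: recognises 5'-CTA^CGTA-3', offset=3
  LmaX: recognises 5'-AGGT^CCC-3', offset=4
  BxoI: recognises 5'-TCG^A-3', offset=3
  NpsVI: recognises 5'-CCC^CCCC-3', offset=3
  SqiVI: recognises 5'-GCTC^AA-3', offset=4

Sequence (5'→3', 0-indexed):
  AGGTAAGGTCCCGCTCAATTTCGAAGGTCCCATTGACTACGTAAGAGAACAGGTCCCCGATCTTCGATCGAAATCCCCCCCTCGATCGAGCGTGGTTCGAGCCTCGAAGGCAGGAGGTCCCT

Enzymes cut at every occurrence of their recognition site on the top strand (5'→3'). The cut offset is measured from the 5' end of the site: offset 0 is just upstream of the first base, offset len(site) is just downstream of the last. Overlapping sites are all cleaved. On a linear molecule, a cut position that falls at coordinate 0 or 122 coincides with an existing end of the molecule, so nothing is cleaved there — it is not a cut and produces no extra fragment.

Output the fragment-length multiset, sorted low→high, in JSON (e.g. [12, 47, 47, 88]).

Per-enzyme occurrences:
  MvoIV CTACGTA/3: at [36] ⇒ [39]
  LmaX AGGTCCC/4: at [5, 24, 50, 114] ⇒ [9, 28, 54, 118]
  BxoI TCGA/3: at [20, 63, 67, 81, 85, 96, 103] ⇒ [23, 66, 70, 84, 88, 99, 106]
  NpsVI CCCCCCC/3: at [74] ⇒ [77]
  SqiVI GCTCAA/4: at [12] ⇒ [16]

Pooled cuts: [9, 16, 23, 28, 39, 54, 66, 70, 77, 84, 88, 99, 106, 118]

Fragment lengths:
  [0,9): 9 bp
  [9,16): 7 bp
  [16,23): 7 bp
  [23,28): 5 bp
  [28,39): 11 bp
  [39,54): 15 bp
  [54,66): 12 bp
  [66,70): 4 bp
  [70,77): 7 bp
  [77,84): 7 bp
  [84,88): 4 bp
  [88,99): 11 bp
  [99,106): 7 bp
  [106,118): 12 bp
  [118,122): 4 bp

[4,4,4,5,7,7,7,7,7,9,11,11,12,12,15]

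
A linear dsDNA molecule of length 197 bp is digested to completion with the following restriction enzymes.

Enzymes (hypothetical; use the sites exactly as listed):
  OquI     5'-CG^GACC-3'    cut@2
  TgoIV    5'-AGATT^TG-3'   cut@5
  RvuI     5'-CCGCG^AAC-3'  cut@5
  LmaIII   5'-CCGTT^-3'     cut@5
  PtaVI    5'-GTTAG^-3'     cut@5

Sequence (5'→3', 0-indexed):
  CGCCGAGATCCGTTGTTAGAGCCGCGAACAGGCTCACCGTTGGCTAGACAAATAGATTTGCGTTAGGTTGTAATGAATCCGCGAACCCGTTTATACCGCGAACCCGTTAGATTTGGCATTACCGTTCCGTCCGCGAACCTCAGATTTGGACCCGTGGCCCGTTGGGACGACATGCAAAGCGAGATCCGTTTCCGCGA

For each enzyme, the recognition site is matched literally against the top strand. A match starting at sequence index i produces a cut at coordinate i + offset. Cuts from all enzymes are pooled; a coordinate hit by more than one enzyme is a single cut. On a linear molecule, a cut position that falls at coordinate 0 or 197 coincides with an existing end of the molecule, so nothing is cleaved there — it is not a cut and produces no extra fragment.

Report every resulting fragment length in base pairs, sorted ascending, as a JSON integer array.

Per-enzyme occurrences:
  OquI (CGGACC, off=2): no sites
  TgoIV (AGATTTG, off=5): starts [53, 108, 141] → cuts [58, 113, 146]
  RvuI (CCGCGAAC, off=5): starts [21, 78, 95, 130] → cuts [26, 83, 100, 135]
  LmaIII (CCGTT, off=5): starts [9, 36, 86, 103, 121, 158, 185] → cuts [14, 41, 91, 108, 126, 163, 190]
  PtaVI (GTTAG, off=5): starts [14, 61, 105] → cuts [19, 66, 110]

All cut coordinates (distinct, sorted): [14, 19, 26, 41, 58, 66, 83, 91, 100, 108, 110, 113, 126, 135, 146, 163, 190]

Fragments:
  [0,14): 14 bp
  [14,19): 5 bp
  [19,26): 7 bp
  [26,41): 15 bp
  [41,58): 17 bp
  [58,66): 8 bp
  [66,83): 17 bp
  [83,91): 8 bp
  [91,100): 9 bp
  [100,108): 8 bp
  [108,110): 2 bp
  [110,113): 3 bp
  [113,126): 13 bp
  [126,135): 9 bp
  [135,146): 11 bp
  [146,163): 17 bp
  [163,190): 27 bp
  [190,197): 7 bp

[2,3,5,7,7,8,8,8,9,9,11,13,14,15,17,17,17,27]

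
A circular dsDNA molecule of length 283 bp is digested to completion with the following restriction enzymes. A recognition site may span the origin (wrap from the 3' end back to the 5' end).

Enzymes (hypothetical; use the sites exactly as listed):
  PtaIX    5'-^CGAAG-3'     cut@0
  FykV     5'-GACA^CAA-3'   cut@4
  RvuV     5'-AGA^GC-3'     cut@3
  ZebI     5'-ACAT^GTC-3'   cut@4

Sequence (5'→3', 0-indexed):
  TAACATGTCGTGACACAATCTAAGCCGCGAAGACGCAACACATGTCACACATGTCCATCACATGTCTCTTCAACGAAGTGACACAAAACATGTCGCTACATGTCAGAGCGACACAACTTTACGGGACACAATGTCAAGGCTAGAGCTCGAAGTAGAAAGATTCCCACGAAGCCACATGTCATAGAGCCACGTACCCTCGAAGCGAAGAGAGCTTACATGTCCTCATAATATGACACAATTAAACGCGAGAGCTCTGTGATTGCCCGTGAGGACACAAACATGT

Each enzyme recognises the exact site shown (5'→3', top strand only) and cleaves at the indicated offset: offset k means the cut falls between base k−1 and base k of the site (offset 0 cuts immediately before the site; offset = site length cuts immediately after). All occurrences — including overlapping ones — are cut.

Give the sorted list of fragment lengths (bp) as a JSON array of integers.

[3,5,6,6,8,8,8,8,9,9,10,10,10,11,11,12,12,15,15,15,16,16,17,19,24]

Per-enzyme occurrences:
  PtaIX (CGAAG, off=0): starts [27, 73, 147, 166, 197, 202] → cuts [27, 73, 147, 166, 197, 202]
  FykV (GACACAA, off=4): starts [11, 79, 109, 124, 231, 270] → cuts [15, 83, 113, 128, 235, 274]
  RvuV (AGAGC, off=3): starts [104, 141, 182, 207, 247] → cuts [107, 144, 185, 210, 250]
  ZebI (ACATGTC, off=4): starts [2, 39, 48, 59, 87, 97, 173, 214] → cuts [6, 43, 52, 63, 91, 101, 177, 218]

All cut coordinates (distinct, sorted): [6, 15, 27, 43, 52, 63, 73, 83, 91, 101, 107, 113, 128, 144, 147, 166, 177, 185, 197, 202, 210, 218, 235, 250, 274]

Fragment lengths:
  6→15: 9 bp
  15→27: 12 bp
  27→43: 16 bp
  43→52: 9 bp
  52→63: 11 bp
  63→73: 10 bp
  73→83: 10 bp
  83→91: 8 bp
  91→101: 10 bp
  101→107: 6 bp
  107→113: 6 bp
  113→128: 15 bp
  128→144: 16 bp
  144→147: 3 bp
  147→166: 19 bp
  166→177: 11 bp
  177→185: 8 bp
  185→197: 12 bp
  197→202: 5 bp
  202→210: 8 bp
  210→218: 8 bp
  218→235: 17 bp
  235→250: 15 bp
  250→274: 24 bp
  274→6 (wrap): 283-274+6 = 15 bp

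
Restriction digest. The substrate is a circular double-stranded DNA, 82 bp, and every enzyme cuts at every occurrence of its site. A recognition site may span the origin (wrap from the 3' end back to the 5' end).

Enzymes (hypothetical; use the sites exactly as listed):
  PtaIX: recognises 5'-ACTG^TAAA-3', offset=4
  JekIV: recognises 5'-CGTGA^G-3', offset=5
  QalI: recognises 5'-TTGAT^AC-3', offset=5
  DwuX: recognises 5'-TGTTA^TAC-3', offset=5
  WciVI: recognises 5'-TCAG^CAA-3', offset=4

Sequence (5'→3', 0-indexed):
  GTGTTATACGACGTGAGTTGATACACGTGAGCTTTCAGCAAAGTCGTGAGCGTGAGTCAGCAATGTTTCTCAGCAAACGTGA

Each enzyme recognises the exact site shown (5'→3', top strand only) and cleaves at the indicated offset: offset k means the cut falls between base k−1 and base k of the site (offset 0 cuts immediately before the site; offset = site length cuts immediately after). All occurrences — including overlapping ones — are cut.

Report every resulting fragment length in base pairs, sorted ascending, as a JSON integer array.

[5,6,6,6,8,8,9,10,11,13]

Per-enzyme occurrences:
  PtaIX (ACTGTAAA, off=4): no sites
  JekIV (CGTGAG, off=5): starts [11, 25, 44, 50, 77] → cuts [0, 16, 30, 49, 55]
  QalI (TTGATAC, off=5): starts [17] → cuts [22]
  DwuX (TGTTATAC, off=5): starts [1] → cuts [6]
  WciVI (TCAGCAA, off=4): starts [34, 56, 69] → cuts [38, 60, 73]

All cut coordinates (distinct, sorted): [0, 6, 16, 22, 30, 38, 49, 55, 60, 73]

Fragment lengths:
  0→6: 6 bp
  6→16: 10 bp
  16→22: 6 bp
  22→30: 8 bp
  30→38: 8 bp
  38→49: 11 bp
  49→55: 6 bp
  55→60: 5 bp
  60→73: 13 bp
  73→0 (wrap): 82-73+0 = 9 bp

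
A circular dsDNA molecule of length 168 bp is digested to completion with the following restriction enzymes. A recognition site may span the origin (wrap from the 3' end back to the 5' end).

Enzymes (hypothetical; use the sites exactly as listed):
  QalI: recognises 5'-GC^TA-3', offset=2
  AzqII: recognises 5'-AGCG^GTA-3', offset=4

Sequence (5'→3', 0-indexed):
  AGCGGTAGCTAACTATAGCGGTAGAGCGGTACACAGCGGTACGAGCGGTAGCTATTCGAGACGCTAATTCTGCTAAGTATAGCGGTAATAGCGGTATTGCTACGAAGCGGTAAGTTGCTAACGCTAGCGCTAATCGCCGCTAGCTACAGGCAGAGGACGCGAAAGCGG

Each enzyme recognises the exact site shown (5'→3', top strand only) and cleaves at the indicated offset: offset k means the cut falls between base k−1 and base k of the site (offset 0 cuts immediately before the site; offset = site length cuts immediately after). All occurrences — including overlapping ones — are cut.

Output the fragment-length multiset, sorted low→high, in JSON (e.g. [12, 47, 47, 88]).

[4,5,5,6,6,7,8,9,9,9,9,9,10,10,11,11,12,28]

Scan for sites:
  QalI (GCTA, off=2): starts [7, 50, 62, 71, 98, 116, 122, 128, 138, 142] → cuts [9, 52, 64, 73, 100, 118, 124, 130, 140, 144]
  AzqII (AGCGGTA, off=4): starts [0, 16, 24, 34, 43, 80, 89, 105] → cuts [4, 20, 28, 38, 47, 84, 93, 109]

All cut coordinates (distinct, sorted): [4, 9, 20, 28, 38, 47, 52, 64, 73, 84, 93, 100, 109, 118, 124, 130, 140, 144]

Fragment lengths:
  4→9: 5 bp
  9→20: 11 bp
  20→28: 8 bp
  28→38: 10 bp
  38→47: 9 bp
  47→52: 5 bp
  52→64: 12 bp
  64→73: 9 bp
  73→84: 11 bp
  84→93: 9 bp
  93→100: 7 bp
  100→109: 9 bp
  109→118: 9 bp
  118→124: 6 bp
  124→130: 6 bp
  130→140: 10 bp
  140→144: 4 bp
  144→4 (wrap): 168-144+4 = 28 bp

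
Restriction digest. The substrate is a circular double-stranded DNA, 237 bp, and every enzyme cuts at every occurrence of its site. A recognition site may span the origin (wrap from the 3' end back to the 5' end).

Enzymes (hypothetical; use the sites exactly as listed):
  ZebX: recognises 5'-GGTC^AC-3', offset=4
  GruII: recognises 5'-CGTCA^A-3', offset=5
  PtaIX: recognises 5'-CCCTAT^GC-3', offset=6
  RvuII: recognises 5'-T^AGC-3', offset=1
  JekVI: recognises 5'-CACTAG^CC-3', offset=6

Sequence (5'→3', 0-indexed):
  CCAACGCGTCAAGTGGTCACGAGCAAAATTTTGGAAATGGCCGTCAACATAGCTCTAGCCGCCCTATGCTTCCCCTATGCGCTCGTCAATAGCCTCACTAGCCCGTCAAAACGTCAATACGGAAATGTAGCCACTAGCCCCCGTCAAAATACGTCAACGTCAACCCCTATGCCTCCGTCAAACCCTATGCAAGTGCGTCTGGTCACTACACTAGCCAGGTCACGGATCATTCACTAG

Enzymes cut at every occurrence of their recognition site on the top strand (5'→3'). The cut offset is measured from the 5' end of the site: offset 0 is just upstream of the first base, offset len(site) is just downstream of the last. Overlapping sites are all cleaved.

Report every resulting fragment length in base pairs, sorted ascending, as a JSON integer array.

[2,2,2,2,2,4,6,6,7,7,7,7,8,8,8,8,9,9,10,10,10,11,11,11,12,14,16,28]

Scan for sites:
  ZebX (GGTCAC, off=4): starts [14, 200, 217] → cuts [18, 204, 221]
  GruII (CGTCAA, off=5): starts [6, 41, 83, 103, 111, 141, 151, 157, 175] → cuts [11, 46, 88, 108, 116, 146, 156, 162, 180]
  PtaIX (CCCTATGC, off=6): starts [61, 72, 164, 182] → cuts [67, 78, 170, 188]
  RvuII (TAGC, off=1): starts [49, 55, 89, 98, 127, 134, 211, 234] → cuts [50, 56, 90, 99, 128, 135, 212, 235]
  JekVI (CACTAGCC, off=6): starts [95, 131, 208, 231] → cuts [0, 101, 137, 214]

All cut coordinates (distinct, sorted): [0, 11, 18, 46, 50, 56, 67, 78, 88, 90, 99, 101, 108, 116, 128, 135, 137, 146, 156, 162, 170, 180, 188, 204, 212, 214, 221, 235]

Fragments:
  0→11: 11 bp
  11→18: 7 bp
  18→46: 28 bp
  46→50: 4 bp
  50→56: 6 bp
  56→67: 11 bp
  67→78: 11 bp
  78→88: 10 bp
  88→90: 2 bp
  90→99: 9 bp
  99→101: 2 bp
  101→108: 7 bp
  108→116: 8 bp
  116→128: 12 bp
  128→135: 7 bp
  135→137: 2 bp
  137→146: 9 bp
  146→156: 10 bp
  156→162: 6 bp
  162→170: 8 bp
  170→180: 10 bp
  180→188: 8 bp
  188→204: 16 bp
  204→212: 8 bp
  212→214: 2 bp
  214→221: 7 bp
  221→235: 14 bp
  235→0 (wrap): 237-235+0 = 2 bp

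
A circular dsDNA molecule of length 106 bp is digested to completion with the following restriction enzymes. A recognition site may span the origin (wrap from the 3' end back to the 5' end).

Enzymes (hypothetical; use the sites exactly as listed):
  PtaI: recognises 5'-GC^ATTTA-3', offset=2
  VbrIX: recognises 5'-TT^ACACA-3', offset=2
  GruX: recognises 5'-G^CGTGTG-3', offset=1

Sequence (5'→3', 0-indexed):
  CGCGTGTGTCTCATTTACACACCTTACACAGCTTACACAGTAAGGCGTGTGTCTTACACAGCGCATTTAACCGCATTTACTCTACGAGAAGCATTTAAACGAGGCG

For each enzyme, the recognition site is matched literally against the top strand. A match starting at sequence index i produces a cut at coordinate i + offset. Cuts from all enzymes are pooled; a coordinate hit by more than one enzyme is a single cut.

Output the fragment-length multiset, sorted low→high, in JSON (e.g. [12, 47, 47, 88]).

[9,9,9,10,10,11,14,16,18]

Per-enzyme occurrences:
  PtaI (GCATTTA, off=2): starts [62, 72, 90] → cuts [64, 74, 92]
  VbrIX (TTACACA, off=2): starts [14, 23, 32, 53] → cuts [16, 25, 34, 55]
  GruX (GCGTGTG, off=1): starts [1, 44] → cuts [2, 45]

Pooled cuts: [2, 16, 25, 34, 45, 55, 64, 74, 92]

Fragments:
  2→16: 14 bp
  16→25: 9 bp
  25→34: 9 bp
  34→45: 11 bp
  45→55: 10 bp
  55→64: 9 bp
  64→74: 10 bp
  74→92: 18 bp
  92→2 (wrap): 106-92+2 = 16 bp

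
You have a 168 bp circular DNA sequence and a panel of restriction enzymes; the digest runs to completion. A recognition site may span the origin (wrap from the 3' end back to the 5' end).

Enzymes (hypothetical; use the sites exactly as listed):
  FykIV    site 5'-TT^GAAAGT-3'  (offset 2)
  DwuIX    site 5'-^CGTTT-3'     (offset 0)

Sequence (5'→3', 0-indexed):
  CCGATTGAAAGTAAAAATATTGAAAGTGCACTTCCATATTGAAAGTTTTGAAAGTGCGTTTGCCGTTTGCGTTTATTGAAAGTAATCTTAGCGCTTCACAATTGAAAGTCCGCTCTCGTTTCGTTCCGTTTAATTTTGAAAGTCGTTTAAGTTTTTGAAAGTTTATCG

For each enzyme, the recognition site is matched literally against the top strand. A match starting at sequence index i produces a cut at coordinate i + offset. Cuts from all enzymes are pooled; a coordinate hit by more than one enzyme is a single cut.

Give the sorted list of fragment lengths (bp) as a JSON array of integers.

[6,6,7,7,8,9,10,11,13,13,15,18,19,26]

Site scan:
  FykIV (TTGAAAGT, off=2): starts [4, 19, 38, 47, 75, 101, 135, 154] → cuts [6, 21, 40, 49, 77, 103, 137, 156]
  DwuIX (CGTTT, off=0): starts [56, 63, 69, 116, 126, 143] → cuts [56, 63, 69, 116, 126, 143]

All cut coordinates (distinct, sorted): [6, 21, 40, 49, 56, 63, 69, 77, 103, 116, 126, 137, 143, 156]

Fragments:
  6→21: 15 bp
  21→40: 19 bp
  40→49: 9 bp
  49→56: 7 bp
  56→63: 7 bp
  63→69: 6 bp
  69→77: 8 bp
  77→103: 26 bp
  103→116: 13 bp
  116→126: 10 bp
  126→137: 11 bp
  137→143: 6 bp
  143→156: 13 bp
  156→6 (wrap): 168-156+6 = 18 bp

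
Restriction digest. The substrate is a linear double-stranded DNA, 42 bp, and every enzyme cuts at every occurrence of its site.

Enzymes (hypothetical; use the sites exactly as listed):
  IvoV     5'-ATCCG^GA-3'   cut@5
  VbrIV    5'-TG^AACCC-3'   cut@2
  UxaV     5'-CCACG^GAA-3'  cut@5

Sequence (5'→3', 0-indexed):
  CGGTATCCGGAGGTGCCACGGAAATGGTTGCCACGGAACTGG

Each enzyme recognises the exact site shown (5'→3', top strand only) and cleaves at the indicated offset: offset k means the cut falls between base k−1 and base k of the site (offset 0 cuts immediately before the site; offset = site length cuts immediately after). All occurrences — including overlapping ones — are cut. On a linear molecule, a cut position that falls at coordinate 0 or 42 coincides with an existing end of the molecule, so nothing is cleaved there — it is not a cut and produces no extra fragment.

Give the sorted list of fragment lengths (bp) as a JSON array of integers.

[7,9,11,15]

Scan for sites:
  IvoV (ATCCGGA, off=5): starts [4] → cuts [9]
  VbrIV (TGAACCC, off=2): no sites
  UxaV (CCACGGAA, off=5): starts [15, 30] → cuts [20, 35]

Pooled cuts: [9, 20, 35]

Fragments:
  [0,9): 9 bp
  [9,20): 11 bp
  [20,35): 15 bp
  [35,42): 7 bp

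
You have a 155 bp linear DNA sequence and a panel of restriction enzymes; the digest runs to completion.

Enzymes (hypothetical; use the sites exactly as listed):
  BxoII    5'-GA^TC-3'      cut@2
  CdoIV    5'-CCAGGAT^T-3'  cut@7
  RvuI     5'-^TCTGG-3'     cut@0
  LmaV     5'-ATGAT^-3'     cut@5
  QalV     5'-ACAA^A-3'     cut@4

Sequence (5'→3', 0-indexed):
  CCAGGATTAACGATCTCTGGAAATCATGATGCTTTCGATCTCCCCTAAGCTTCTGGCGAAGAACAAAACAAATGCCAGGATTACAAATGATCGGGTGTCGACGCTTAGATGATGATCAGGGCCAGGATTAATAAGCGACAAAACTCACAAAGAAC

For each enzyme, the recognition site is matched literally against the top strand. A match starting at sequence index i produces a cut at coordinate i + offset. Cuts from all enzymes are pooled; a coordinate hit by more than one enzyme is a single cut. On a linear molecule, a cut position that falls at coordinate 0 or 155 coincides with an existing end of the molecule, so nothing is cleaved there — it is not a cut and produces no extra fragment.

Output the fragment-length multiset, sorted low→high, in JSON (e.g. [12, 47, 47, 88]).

[1,1,2,2,4,5,5,5,6,7,8,9,10,12,13,13,15,15,22]

Per-enzyme occurrences:
  BxoII GATC/2: at [11, 36, 88, 113] ⇒ [13, 38, 90, 115]
  CdoIV CCAGGATT/7: at [0, 74, 121] ⇒ [7, 81, 128]
  RvuI TCTGG/0: at [15, 51] ⇒ [15, 51]
  LmaV ATGAT/5: at [25, 86, 108, 111] ⇒ [30, 91, 113, 116]
  QalV ACAAA/4: at [62, 67, 82, 137, 146] ⇒ [66, 71, 86, 141, 150]

Pooled cuts: [7, 13, 15, 30, 38, 51, 66, 71, 81, 86, 90, 91, 113, 115, 116, 128, 141, 150]

Fragment lengths:
  [0,7): 7 bp
  [7,13): 6 bp
  [13,15): 2 bp
  [15,30): 15 bp
  [30,38): 8 bp
  [38,51): 13 bp
  [51,66): 15 bp
  [66,71): 5 bp
  [71,81): 10 bp
  [81,86): 5 bp
  [86,90): 4 bp
  [90,91): 1 bp
  [91,113): 22 bp
  [113,115): 2 bp
  [115,116): 1 bp
  [116,128): 12 bp
  [128,141): 13 bp
  [141,150): 9 bp
  [150,155): 5 bp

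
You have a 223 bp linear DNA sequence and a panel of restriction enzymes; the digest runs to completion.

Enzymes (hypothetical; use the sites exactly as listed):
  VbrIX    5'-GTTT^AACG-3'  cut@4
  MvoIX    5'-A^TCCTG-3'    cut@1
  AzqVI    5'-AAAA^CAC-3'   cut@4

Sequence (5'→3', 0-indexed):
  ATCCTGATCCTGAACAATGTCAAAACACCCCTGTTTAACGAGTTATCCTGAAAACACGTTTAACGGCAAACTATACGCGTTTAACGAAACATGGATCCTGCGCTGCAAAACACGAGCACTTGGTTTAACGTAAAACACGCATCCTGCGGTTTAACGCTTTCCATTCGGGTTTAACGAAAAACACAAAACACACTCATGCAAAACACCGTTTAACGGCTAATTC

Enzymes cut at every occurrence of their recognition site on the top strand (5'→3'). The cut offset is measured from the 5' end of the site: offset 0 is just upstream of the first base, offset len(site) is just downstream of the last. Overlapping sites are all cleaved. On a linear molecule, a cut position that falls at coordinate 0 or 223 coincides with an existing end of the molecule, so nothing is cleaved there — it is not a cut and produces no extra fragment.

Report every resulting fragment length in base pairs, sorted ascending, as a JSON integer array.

Per-enzyme occurrences:
  VbrIX (GTTTAACG, off=4): starts [32, 57, 78, 122, 148, 168, 207] → cuts [36, 61, 82, 126, 152, 172, 211]
  MvoIX (ATCCTG, off=1): starts [0, 6, 44, 94, 140] → cuts [1, 7, 45, 95, 141]
  AzqVI (AAAACAC, off=4): starts [21, 50, 106, 131, 177, 184, 199] → cuts [25, 54, 110, 135, 181, 188, 203]

All cut coordinates (distinct, sorted): [1, 7, 25, 36, 45, 54, 61, 82, 95, 110, 126, 135, 141, 152, 172, 181, 188, 203, 211]

Fragment lengths:
  [0,1): 1 bp
  [1,7): 6 bp
  [7,25): 18 bp
  [25,36): 11 bp
  [36,45): 9 bp
  [45,54): 9 bp
  [54,61): 7 bp
  [61,82): 21 bp
  [82,95): 13 bp
  [95,110): 15 bp
  [110,126): 16 bp
  [126,135): 9 bp
  [135,141): 6 bp
  [141,152): 11 bp
  [152,172): 20 bp
  [172,181): 9 bp
  [181,188): 7 bp
  [188,203): 15 bp
  [203,211): 8 bp
  [211,223): 12 bp

[1,6,6,7,7,8,9,9,9,9,11,11,12,13,15,15,16,18,20,21]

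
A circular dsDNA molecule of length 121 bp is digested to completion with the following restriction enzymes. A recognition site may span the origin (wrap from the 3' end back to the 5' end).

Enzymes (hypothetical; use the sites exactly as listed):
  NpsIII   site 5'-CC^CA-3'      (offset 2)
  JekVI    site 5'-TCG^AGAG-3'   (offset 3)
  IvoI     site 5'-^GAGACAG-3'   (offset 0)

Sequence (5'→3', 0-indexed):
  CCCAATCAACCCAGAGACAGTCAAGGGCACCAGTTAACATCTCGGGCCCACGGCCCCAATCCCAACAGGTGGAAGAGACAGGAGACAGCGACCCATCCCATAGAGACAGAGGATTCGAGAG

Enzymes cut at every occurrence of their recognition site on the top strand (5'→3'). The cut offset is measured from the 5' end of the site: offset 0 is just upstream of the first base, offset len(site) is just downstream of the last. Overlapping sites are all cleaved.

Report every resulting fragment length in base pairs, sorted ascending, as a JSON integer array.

Site scan:
  NpsIII (CCCA, off=2): starts [0, 9, 46, 54, 60, 91, 96] → cuts [2, 11, 48, 56, 62, 93, 98]
  JekVI (TCGAGAG, off=3): starts [114] → cuts [117]
  IvoI (GAGACAG, off=0): starts [13, 74, 81, 102] → cuts [13, 74, 81, 102]

Pooled cuts: [2, 11, 13, 48, 56, 62, 74, 81, 93, 98, 102, 117]

Fragment lengths:
  2→11: 9 bp
  11→13: 2 bp
  13→48: 35 bp
  48→56: 8 bp
  56→62: 6 bp
  62→74: 12 bp
  74→81: 7 bp
  81→93: 12 bp
  93→98: 5 bp
  98→102: 4 bp
  102→117: 15 bp
  117→2 (wrap): 121-117+2 = 6 bp

[2,4,5,6,6,7,8,9,12,12,15,35]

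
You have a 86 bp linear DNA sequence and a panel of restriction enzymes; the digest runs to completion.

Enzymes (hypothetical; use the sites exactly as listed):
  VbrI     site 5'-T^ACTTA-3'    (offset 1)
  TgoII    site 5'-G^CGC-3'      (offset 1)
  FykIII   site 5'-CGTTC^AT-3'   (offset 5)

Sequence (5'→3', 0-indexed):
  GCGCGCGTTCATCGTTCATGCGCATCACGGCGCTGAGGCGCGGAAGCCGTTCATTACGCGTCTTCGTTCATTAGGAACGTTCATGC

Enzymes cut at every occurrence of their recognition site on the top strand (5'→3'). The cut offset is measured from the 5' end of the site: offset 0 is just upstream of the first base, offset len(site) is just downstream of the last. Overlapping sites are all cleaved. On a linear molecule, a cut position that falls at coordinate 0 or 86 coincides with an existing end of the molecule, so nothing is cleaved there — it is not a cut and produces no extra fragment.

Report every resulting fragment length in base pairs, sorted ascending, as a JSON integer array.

[1,2,3,4,7,7,8,10,13,14,17]

Scan for sites:
  VbrI (TACTTA, off=1): no sites
  TgoII (GCGC, off=1): starts [0, 2, 19, 29, 37] → cuts [1, 3, 20, 30, 38]
  FykIII (CGTTCAT, off=5): starts [5, 12, 47, 64, 77] → cuts [10, 17, 52, 69, 82]

Pooled cuts: [1, 3, 10, 17, 20, 30, 38, 52, 69, 82]

Fragments:
  [0,1): 1 bp
  [1,3): 2 bp
  [3,10): 7 bp
  [10,17): 7 bp
  [17,20): 3 bp
  [20,30): 10 bp
  [30,38): 8 bp
  [38,52): 14 bp
  [52,69): 17 bp
  [69,82): 13 bp
  [82,86): 4 bp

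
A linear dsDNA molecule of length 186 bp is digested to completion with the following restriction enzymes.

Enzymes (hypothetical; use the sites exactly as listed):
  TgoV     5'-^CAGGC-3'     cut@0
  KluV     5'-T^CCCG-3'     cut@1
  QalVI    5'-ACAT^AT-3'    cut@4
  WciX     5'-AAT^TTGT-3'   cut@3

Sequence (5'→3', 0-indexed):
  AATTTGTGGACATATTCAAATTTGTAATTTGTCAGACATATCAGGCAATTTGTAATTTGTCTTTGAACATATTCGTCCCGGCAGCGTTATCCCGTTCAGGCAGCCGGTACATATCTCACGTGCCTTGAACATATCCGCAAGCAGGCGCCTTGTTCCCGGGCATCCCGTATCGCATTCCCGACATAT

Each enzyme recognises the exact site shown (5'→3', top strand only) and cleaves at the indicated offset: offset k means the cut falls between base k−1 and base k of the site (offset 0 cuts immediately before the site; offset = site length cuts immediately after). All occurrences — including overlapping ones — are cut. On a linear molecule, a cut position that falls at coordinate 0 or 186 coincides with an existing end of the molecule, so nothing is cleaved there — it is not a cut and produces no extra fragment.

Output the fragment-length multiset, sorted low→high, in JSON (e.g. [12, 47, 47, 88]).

[2,2,3,6,6,7,7,8,8,8,9,9,10,11,13,13,14,14,16,20]

Site scan:
  TgoV (CAGGC, off=0): starts [41, 96, 141] → cuts [41, 96, 141]
  KluV (TCCCG, off=1): starts [75, 89, 153, 162, 175] → cuts [76, 90, 154, 163, 176]
  QalVI (ACATAT, off=4): starts [9, 35, 66, 108, 128, 180] → cuts [13, 39, 70, 112, 132, 184]
  WciX (AATTTGT, off=3): starts [0, 18, 25, 46, 53] → cuts [3, 21, 28, 49, 56]

Pooled cuts: [3, 13, 21, 28, 39, 41, 49, 56, 70, 76, 90, 96, 112, 132, 141, 154, 163, 176, 184]

Fragment lengths:
  [0,3): 3 bp
  [3,13): 10 bp
  [13,21): 8 bp
  [21,28): 7 bp
  [28,39): 11 bp
  [39,41): 2 bp
  [41,49): 8 bp
  [49,56): 7 bp
  [56,70): 14 bp
  [70,76): 6 bp
  [76,90): 14 bp
  [90,96): 6 bp
  [96,112): 16 bp
  [112,132): 20 bp
  [132,141): 9 bp
  [141,154): 13 bp
  [154,163): 9 bp
  [163,176): 13 bp
  [176,184): 8 bp
  [184,186): 2 bp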